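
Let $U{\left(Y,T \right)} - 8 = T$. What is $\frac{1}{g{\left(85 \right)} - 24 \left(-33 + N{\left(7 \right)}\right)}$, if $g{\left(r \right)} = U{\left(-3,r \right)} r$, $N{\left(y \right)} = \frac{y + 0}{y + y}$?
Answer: $\frac{1}{8685} \approx 0.00011514$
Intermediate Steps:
$U{\left(Y,T \right)} = 8 + T$
$N{\left(y \right)} = \frac{1}{2}$ ($N{\left(y \right)} = \frac{y}{2 y} = y \frac{1}{2 y} = \frac{1}{2}$)
$g{\left(r \right)} = r \left(8 + r\right)$ ($g{\left(r \right)} = \left(8 + r\right) r = r \left(8 + r\right)$)
$\frac{1}{g{\left(85 \right)} - 24 \left(-33 + N{\left(7 \right)}\right)} = \frac{1}{85 \left(8 + 85\right) - 24 \left(-33 + \frac{1}{2}\right)} = \frac{1}{85 \cdot 93 - -780} = \frac{1}{7905 + 780} = \frac{1}{8685}$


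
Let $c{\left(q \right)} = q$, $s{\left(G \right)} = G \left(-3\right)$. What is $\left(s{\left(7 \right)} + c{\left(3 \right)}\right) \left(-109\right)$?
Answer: $1962$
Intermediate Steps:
$s{\left(G \right)} = - 3 G$
$\left(s{\left(7 \right)} + c{\left(3 \right)}\right) \left(-109\right) = \left(\left(-3\right) 7 + 3\right) \left(-109\right) = \left(-21 + 3\right) \left(-109\right) = \left(-18\right) \left(-109\right) = 1962$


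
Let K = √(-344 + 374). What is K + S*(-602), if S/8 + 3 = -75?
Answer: 375648 + √30 ≈ 3.7565e+5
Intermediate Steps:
S = -624 (S = -24 + 8*(-75) = -24 - 600 = -624)
K = √30 ≈ 5.4772
K + S*(-602) = √30 - 624*(-602) = √30 + 375648 = 375648 + √30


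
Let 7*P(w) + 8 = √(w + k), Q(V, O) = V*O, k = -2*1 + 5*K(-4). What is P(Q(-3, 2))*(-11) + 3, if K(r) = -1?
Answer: 109/7 - 11*I*√13/7 ≈ 15.571 - 5.6659*I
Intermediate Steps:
k = -7 (k = -2*1 + 5*(-1) = -2 - 5 = -7)
Q(V, O) = O*V
P(w) = -8/7 + √(-7 + w)/7 (P(w) = -8/7 + √(w - 7)/7 = -8/7 + √(-7 + w)/7)
P(Q(-3, 2))*(-11) + 3 = (-8/7 + √(-7 + 2*(-3))/7)*(-11) + 3 = (-8/7 + √(-7 - 6)/7)*(-11) + 3 = (-8/7 + √(-13)/7)*(-11) + 3 = (-8/7 + (I*√13)/7)*(-11) + 3 = (-8/7 + I*√13/7)*(-11) + 3 = (88/7 - 11*I*√13/7) + 3 = 109/7 - 11*I*√13/7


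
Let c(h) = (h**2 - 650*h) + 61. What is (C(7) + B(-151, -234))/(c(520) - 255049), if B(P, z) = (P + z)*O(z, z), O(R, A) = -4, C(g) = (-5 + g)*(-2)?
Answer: -384/80647 ≈ -0.0047615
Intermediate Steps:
c(h) = 61 + h**2 - 650*h
C(g) = 10 - 2*g
B(P, z) = -4*P - 4*z (B(P, z) = (P + z)*(-4) = -4*P - 4*z)
(C(7) + B(-151, -234))/(c(520) - 255049) = ((10 - 2*7) + (-4*(-151) - 4*(-234)))/((61 + 520**2 - 650*520) - 255049) = ((10 - 14) + (604 + 936))/((61 + 270400 - 338000) - 255049) = (-4 + 1540)/(-67539 - 255049) = 1536/(-322588) = 1536*(-1/322588) = -384/80647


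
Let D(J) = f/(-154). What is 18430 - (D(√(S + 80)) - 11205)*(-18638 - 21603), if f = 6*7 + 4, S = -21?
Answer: -34718837618/77 ≈ -4.5089e+8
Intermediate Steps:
f = 46 (f = 42 + 4 = 46)
D(J) = -23/77 (D(J) = 46/(-154) = 46*(-1/154) = -23/77)
18430 - (D(√(S + 80)) - 11205)*(-18638 - 21603) = 18430 - (-23/77 - 11205)*(-18638 - 21603) = 18430 - (-862808)*(-40241)/77 = 18430 - 1*34720256728/77 = 18430 - 34720256728/77 = -34718837618/77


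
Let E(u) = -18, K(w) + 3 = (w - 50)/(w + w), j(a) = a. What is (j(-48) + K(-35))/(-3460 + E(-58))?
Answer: 697/48692 ≈ 0.014314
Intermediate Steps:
K(w) = -3 + (-50 + w)/(2*w) (K(w) = -3 + (w - 50)/(w + w) = -3 + (-50 + w)/((2*w)) = -3 + (-50 + w)*(1/(2*w)) = -3 + (-50 + w)/(2*w))
(j(-48) + K(-35))/(-3460 + E(-58)) = (-48 + (-5/2 - 25/(-35)))/(-3460 - 18) = (-48 + (-5/2 - 25*(-1/35)))/(-3478) = (-48 + (-5/2 + 5/7))*(-1/3478) = (-48 - 25/14)*(-1/3478) = -697/14*(-1/3478) = 697/48692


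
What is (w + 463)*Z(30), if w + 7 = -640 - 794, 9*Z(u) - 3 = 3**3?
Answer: -3260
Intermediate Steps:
Z(u) = 10/3 (Z(u) = 1/3 + (1/9)*3**3 = 1/3 + (1/9)*27 = 1/3 + 3 = 10/3)
w = -1441 (w = -7 + (-640 - 794) = -7 - 1434 = -1441)
(w + 463)*Z(30) = (-1441 + 463)*(10/3) = -978*10/3 = -3260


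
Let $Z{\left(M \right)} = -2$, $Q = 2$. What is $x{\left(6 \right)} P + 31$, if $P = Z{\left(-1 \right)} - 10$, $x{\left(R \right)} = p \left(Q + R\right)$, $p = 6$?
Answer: $-545$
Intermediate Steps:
$x{\left(R \right)} = 12 + 6 R$ ($x{\left(R \right)} = 6 \left(2 + R\right) = 12 + 6 R$)
$P = -12$ ($P = -2 - 10 = -12$)
$x{\left(6 \right)} P + 31 = \left(12 + 6 \cdot 6\right) \left(-12\right) + 31 = \left(12 + 36\right) \left(-12\right) + 31 = 48 \left(-12\right) + 31 = -576 + 31 = -545$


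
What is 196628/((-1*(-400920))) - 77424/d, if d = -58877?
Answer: 819571093/453941670 ≈ 1.8055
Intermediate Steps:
196628/((-1*(-400920))) - 77424/d = 196628/((-1*(-400920))) - 77424/(-58877) = 196628/400920 - 77424*(-1/58877) = 196628*(1/400920) + 77424/58877 = 49157/100230 + 77424/58877 = 819571093/453941670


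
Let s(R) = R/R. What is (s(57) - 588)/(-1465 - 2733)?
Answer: 587/4198 ≈ 0.13983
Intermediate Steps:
s(R) = 1
(s(57) - 588)/(-1465 - 2733) = (1 - 588)/(-1465 - 2733) = -587/(-4198) = -587*(-1/4198) = 587/4198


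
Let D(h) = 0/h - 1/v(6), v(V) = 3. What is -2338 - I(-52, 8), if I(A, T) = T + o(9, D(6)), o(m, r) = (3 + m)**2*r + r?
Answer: -6893/3 ≈ -2297.7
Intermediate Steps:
D(h) = -1/3 (D(h) = 0/h - 1/3 = 0 - 1*1/3 = 0 - 1/3 = -1/3)
o(m, r) = r + r*(3 + m)**2 (o(m, r) = r*(3 + m)**2 + r = r + r*(3 + m)**2)
I(A, T) = -145/3 + T (I(A, T) = T - (1 + (3 + 9)**2)/3 = T - (1 + 12**2)/3 = T - (1 + 144)/3 = T - 1/3*145 = T - 145/3 = -145/3 + T)
-2338 - I(-52, 8) = -2338 - (-145/3 + 8) = -2338 - 1*(-121/3) = -2338 + 121/3 = -6893/3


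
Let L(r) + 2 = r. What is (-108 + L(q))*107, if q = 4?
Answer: -11342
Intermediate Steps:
L(r) = -2 + r
(-108 + L(q))*107 = (-108 + (-2 + 4))*107 = (-108 + 2)*107 = -106*107 = -11342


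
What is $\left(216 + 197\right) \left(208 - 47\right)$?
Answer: $66493$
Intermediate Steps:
$\left(216 + 197\right) \left(208 - 47\right) = 413 \cdot 161 = 66493$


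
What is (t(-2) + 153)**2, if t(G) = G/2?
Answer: 23104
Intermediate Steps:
t(G) = G/2 (t(G) = G*(1/2) = G/2)
(t(-2) + 153)**2 = ((1/2)*(-2) + 153)**2 = (-1 + 153)**2 = 152**2 = 23104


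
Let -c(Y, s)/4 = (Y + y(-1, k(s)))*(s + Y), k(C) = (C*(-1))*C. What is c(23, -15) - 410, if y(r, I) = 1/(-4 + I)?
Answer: -262402/229 ≈ -1145.9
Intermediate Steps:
k(C) = -C² (k(C) = (-C)*C = -C²)
c(Y, s) = -4*(Y + s)*(Y + 1/(-4 - s²)) (c(Y, s) = -4*(Y + 1/(-4 - s²))*(s + Y) = -4*(Y + 1/(-4 - s²))*(Y + s) = -4*(Y + s)*(Y + 1/(-4 - s²)))
c(23, -15) - 410 = 4*(23 - 15 - 1*23*(4 + (-15)²)*(23 - 15))/(4 + (-15)²) - 410 = 4*(23 - 15 - 1*23*(4 + 225)*8)/(4 + 225) - 410 = 4*(23 - 15 - 1*23*229*8)/229 - 410 = 4*(1/229)*(23 - 15 - 42136) - 410 = 4*(1/229)*(-42128) - 410 = -168512/229 - 410 = -262402/229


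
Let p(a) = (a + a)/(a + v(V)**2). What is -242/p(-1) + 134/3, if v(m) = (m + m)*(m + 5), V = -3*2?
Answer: 52043/3 ≈ 17348.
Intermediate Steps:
V = -6
v(m) = 2*m*(5 + m) (v(m) = (2*m)*(5 + m) = 2*m*(5 + m))
p(a) = 2*a/(144 + a) (p(a) = (a + a)/(a + (2*(-6)*(5 - 6))**2) = (2*a)/(a + (2*(-6)*(-1))**2) = (2*a)/(a + 12**2) = (2*a)/(a + 144) = (2*a)/(144 + a) = 2*a/(144 + a))
-242/p(-1) + 134/3 = -242/(2*(-1)/(144 - 1)) + 134/3 = -242/(2*(-1)/143) + 134*(1/3) = -242/(2*(-1)*(1/143)) + 134/3 = -242/(-2/143) + 134/3 = -242*(-143/2) + 134/3 = 17303 + 134/3 = 52043/3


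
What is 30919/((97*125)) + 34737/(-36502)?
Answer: 707419213/442586750 ≈ 1.5984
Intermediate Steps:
30919/((97*125)) + 34737/(-36502) = 30919/12125 + 34737*(-1/36502) = 30919*(1/12125) - 34737/36502 = 30919/12125 - 34737/36502 = 707419213/442586750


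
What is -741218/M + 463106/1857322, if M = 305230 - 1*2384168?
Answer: 584862289906/965314321009 ≈ 0.60588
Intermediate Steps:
M = -2078938 (M = 305230 - 2384168 = -2078938)
-741218/M + 463106/1857322 = -741218/(-2078938) + 463106/1857322 = -741218*(-1/2078938) + 463106*(1/1857322) = 370609/1039469 + 231553/928661 = 584862289906/965314321009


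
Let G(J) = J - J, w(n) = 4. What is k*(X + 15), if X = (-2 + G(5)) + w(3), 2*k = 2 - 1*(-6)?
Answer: 68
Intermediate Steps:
k = 4 (k = (2 - 1*(-6))/2 = (2 + 6)/2 = (1/2)*8 = 4)
G(J) = 0
X = 2 (X = (-2 + 0) + 4 = -2 + 4 = 2)
k*(X + 15) = 4*(2 + 15) = 4*17 = 68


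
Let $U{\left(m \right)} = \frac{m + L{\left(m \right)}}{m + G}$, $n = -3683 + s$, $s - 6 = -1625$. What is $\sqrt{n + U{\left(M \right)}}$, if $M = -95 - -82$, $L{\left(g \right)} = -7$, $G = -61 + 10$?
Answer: $\frac{i \sqrt{84827}}{4} \approx 72.813 i$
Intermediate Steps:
$s = -1619$ ($s = 6 - 1625 = -1619$)
$G = -51$
$M = -13$ ($M = -95 + 82 = -13$)
$n = -5302$ ($n = -3683 - 1619 = -5302$)
$U{\left(m \right)} = \frac{-7 + m}{-51 + m}$ ($U{\left(m \right)} = \frac{m - 7}{m - 51} = \frac{-7 + m}{-51 + m}$)
$\sqrt{n + U{\left(M \right)}} = \sqrt{-5302 + \frac{-7 - 13}{-51 - 13}} = \sqrt{-5302 + \frac{1}{-64} \left(-20\right)} = \sqrt{-5302 - - \frac{5}{16}} = \sqrt{-5302 + \frac{5}{16}} = \sqrt{- \frac{84827}{16}} = \frac{i \sqrt{84827}}{4}$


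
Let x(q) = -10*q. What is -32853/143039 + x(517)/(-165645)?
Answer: -940484711/4738739031 ≈ -0.19847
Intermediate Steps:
-32853/143039 + x(517)/(-165645) = -32853/143039 - 10*517/(-165645) = -32853*1/143039 - 5170*(-1/165645) = -32853/143039 + 1034/33129 = -940484711/4738739031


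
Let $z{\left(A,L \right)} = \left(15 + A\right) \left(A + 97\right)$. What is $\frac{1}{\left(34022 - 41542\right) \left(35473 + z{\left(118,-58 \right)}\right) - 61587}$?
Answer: $- \frac{1}{481852947} \approx -2.0753 \cdot 10^{-9}$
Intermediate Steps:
$z{\left(A,L \right)} = \left(15 + A\right) \left(97 + A\right)$
$\frac{1}{\left(34022 - 41542\right) \left(35473 + z{\left(118,-58 \right)}\right) - 61587} = \frac{1}{\left(34022 - 41542\right) \left(35473 + \left(1455 + 118^{2} + 112 \cdot 118\right)\right) - 61587} = \frac{1}{- 7520 \left(35473 + \left(1455 + 13924 + 13216\right)\right) - 61587} = \frac{1}{- 7520 \left(35473 + 28595\right) - 61587} = \frac{1}{\left(-7520\right) 64068 - 61587} = \frac{1}{-481791360 - 61587} = \frac{1}{-481852947} = - \frac{1}{481852947}$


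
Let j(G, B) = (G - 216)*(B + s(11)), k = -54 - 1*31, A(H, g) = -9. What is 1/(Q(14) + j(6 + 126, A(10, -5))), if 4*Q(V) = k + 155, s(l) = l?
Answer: -2/301 ≈ -0.0066445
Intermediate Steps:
k = -85 (k = -54 - 31 = -85)
Q(V) = 35/2 (Q(V) = (-85 + 155)/4 = (1/4)*70 = 35/2)
j(G, B) = (-216 + G)*(11 + B) (j(G, B) = (G - 216)*(B + 11) = (-216 + G)*(11 + B))
1/(Q(14) + j(6 + 126, A(10, -5))) = 1/(35/2 + (-2376 - 216*(-9) + 11*(6 + 126) - 9*(6 + 126))) = 1/(35/2 + (-2376 + 1944 + 11*132 - 9*132)) = 1/(35/2 + (-2376 + 1944 + 1452 - 1188)) = 1/(35/2 - 168) = 1/(-301/2) = -2/301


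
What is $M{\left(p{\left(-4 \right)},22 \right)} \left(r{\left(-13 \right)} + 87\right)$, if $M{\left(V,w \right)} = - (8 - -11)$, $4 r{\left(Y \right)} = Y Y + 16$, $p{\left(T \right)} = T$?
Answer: $- \frac{10127}{4} \approx -2531.8$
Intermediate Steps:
$r{\left(Y \right)} = 4 + \frac{Y^{2}}{4}$ ($r{\left(Y \right)} = \frac{Y Y + 16}{4} = \frac{Y^{2} + 16}{4} = \frac{16 + Y^{2}}{4} = 4 + \frac{Y^{2}}{4}$)
$M{\left(V,w \right)} = -19$ ($M{\left(V,w \right)} = - (8 + 11) = \left(-1\right) 19 = -19$)
$M{\left(p{\left(-4 \right)},22 \right)} \left(r{\left(-13 \right)} + 87\right) = - 19 \left(\left(4 + \frac{\left(-13\right)^{2}}{4}\right) + 87\right) = - 19 \left(\left(4 + \frac{1}{4} \cdot 169\right) + 87\right) = - 19 \left(\left(4 + \frac{169}{4}\right) + 87\right) = - 19 \left(\frac{185}{4} + 87\right) = \left(-19\right) \frac{533}{4} = - \frac{10127}{4}$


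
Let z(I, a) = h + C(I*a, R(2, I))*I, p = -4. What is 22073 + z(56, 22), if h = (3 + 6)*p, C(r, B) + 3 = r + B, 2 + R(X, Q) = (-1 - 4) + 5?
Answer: 90749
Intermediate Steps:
R(X, Q) = -2 (R(X, Q) = -2 + ((-1 - 4) + 5) = -2 + (-5 + 5) = -2 + 0 = -2)
C(r, B) = -3 + B + r (C(r, B) = -3 + (r + B) = -3 + (B + r) = -3 + B + r)
h = -36 (h = (3 + 6)*(-4) = 9*(-4) = -36)
z(I, a) = -36 + I*(-5 + I*a) (z(I, a) = -36 + (-3 - 2 + I*a)*I = -36 + (-5 + I*a)*I = -36 + I*(-5 + I*a))
22073 + z(56, 22) = 22073 + (-36 + 56*(-5 + 56*22)) = 22073 + (-36 + 56*(-5 + 1232)) = 22073 + (-36 + 56*1227) = 22073 + (-36 + 68712) = 22073 + 68676 = 90749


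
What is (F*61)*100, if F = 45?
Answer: 274500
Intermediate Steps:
(F*61)*100 = (45*61)*100 = 2745*100 = 274500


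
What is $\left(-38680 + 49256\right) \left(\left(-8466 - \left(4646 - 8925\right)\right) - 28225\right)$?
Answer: $-342789312$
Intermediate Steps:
$\left(-38680 + 49256\right) \left(\left(-8466 - \left(4646 - 8925\right)\right) - 28225\right) = 10576 \left(\left(-8466 - -4279\right) - 28225\right) = 10576 \left(\left(-8466 + 4279\right) - 28225\right) = 10576 \left(-4187 - 28225\right) = 10576 \left(-32412\right) = -342789312$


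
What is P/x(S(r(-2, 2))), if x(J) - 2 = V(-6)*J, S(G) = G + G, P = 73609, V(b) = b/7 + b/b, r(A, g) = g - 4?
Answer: 515263/10 ≈ 51526.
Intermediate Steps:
r(A, g) = -4 + g
V(b) = 1 + b/7 (V(b) = b*(1/7) + 1 = b/7 + 1 = 1 + b/7)
S(G) = 2*G
x(J) = 2 + J/7 (x(J) = 2 + (1 + (1/7)*(-6))*J = 2 + (1 - 6/7)*J = 2 + J/7)
P/x(S(r(-2, 2))) = 73609/(2 + (2*(-4 + 2))/7) = 73609/(2 + (2*(-2))/7) = 73609/(2 + (1/7)*(-4)) = 73609/(2 - 4/7) = 73609/(10/7) = 73609*(7/10) = 515263/10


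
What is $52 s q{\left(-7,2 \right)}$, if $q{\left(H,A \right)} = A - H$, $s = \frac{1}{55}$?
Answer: $\frac{468}{55} \approx 8.5091$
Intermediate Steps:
$s = \frac{1}{55} \approx 0.018182$
$52 s q{\left(-7,2 \right)} = 52 \cdot \frac{1}{55} \left(2 - -7\right) = \frac{52 \left(2 + 7\right)}{55} = \frac{52}{55} \cdot 9 = \frac{468}{55}$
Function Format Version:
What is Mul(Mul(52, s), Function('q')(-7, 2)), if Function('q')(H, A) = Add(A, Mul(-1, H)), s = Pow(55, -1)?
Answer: Rational(468, 55) ≈ 8.5091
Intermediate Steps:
s = Rational(1, 55) ≈ 0.018182
Mul(Mul(52, s), Function('q')(-7, 2)) = Mul(Mul(52, Rational(1, 55)), Add(2, Mul(-1, -7))) = Mul(Rational(52, 55), Add(2, 7)) = Mul(Rational(52, 55), 9) = Rational(468, 55)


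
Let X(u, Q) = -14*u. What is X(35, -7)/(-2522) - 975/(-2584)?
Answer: 1862555/3258424 ≈ 0.57161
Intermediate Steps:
X(35, -7)/(-2522) - 975/(-2584) = -14*35/(-2522) - 975/(-2584) = -490*(-1/2522) - 975*(-1/2584) = 245/1261 + 975/2584 = 1862555/3258424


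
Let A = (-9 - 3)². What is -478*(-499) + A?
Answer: 238666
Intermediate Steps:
A = 144 (A = (-12)² = 144)
-478*(-499) + A = -478*(-499) + 144 = 238522 + 144 = 238666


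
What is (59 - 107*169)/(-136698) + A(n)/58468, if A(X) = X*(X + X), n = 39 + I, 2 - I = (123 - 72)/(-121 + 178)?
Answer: 22465724074/120219899071 ≈ 0.18687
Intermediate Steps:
I = 21/19 (I = 2 - (123 - 72)/(-121 + 178) = 2 - 51/57 = 2 - 1*17/19 = 2 - 17/19 = 21/19 ≈ 1.1053)
n = 762/19 (n = 39 + 21/19 = 762/19 ≈ 40.105)
A(X) = 2*X² (A(X) = X*(2*X) = 2*X²)
(59 - 107*169)/(-136698) + A(n)/58468 = (59 - 107*169)/(-136698) + (2*(762/19)²)/58468 = (59 - 18083)*(-1/136698) + (2*(580644/361))*(1/58468) = -18024*(-1/136698) + (1161288/361)*(1/58468) = 3004/22783 + 290322/5276737 = 22465724074/120219899071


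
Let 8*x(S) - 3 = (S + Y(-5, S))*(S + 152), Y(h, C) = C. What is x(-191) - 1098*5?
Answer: -29019/8 ≈ -3627.4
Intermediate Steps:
x(S) = 3/8 + S*(152 + S)/4 (x(S) = 3/8 + ((S + S)*(S + 152))/8 = 3/8 + ((2*S)*(152 + S))/8 = 3/8 + (2*S*(152 + S))/8 = 3/8 + S*(152 + S)/4)
x(-191) - 1098*5 = (3/8 + 38*(-191) + (1/4)*(-191)**2) - 1098*5 = (3/8 - 7258 + (1/4)*36481) - 5490 = (3/8 - 7258 + 36481/4) - 5490 = 14901/8 - 5490 = -29019/8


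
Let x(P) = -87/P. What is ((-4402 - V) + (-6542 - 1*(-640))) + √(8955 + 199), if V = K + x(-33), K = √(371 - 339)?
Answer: -113373/11 + √9154 - 4*√2 ≈ -10217.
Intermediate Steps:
K = 4*√2 (K = √32 = 4*√2 ≈ 5.6569)
V = 29/11 + 4*√2 (V = 4*√2 - 87/(-33) = 4*√2 - 87*(-1/33) = 4*√2 + 29/11 = 29/11 + 4*√2 ≈ 8.2932)
((-4402 - V) + (-6542 - 1*(-640))) + √(8955 + 199) = ((-4402 - (29/11 + 4*√2)) + (-6542 - 1*(-640))) + √(8955 + 199) = ((-4402 + (-29/11 - 4*√2)) + (-6542 + 640)) + √9154 = ((-48451/11 - 4*√2) - 5902) + √9154 = (-113373/11 - 4*√2) + √9154 = -113373/11 + √9154 - 4*√2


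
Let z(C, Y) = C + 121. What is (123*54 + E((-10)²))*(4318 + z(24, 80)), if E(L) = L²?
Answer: 74273246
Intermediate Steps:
z(C, Y) = 121 + C
(123*54 + E((-10)²))*(4318 + z(24, 80)) = (123*54 + ((-10)²)²)*(4318 + (121 + 24)) = (6642 + 100²)*(4318 + 145) = (6642 + 10000)*4463 = 16642*4463 = 74273246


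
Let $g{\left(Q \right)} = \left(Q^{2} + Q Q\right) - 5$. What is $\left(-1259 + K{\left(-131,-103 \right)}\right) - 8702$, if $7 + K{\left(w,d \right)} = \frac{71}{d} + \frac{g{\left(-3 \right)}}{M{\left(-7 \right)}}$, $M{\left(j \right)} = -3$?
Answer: $- \frac{3081664}{309} \approx -9973.0$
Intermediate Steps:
$g{\left(Q \right)} = -5 + 2 Q^{2}$ ($g{\left(Q \right)} = \left(Q^{2} + Q^{2}\right) - 5 = 2 Q^{2} - 5 = -5 + 2 Q^{2}$)
$K{\left(w,d \right)} = - \frac{34}{3} + \frac{71}{d}$ ($K{\left(w,d \right)} = -7 + \left(\frac{71}{d} + \frac{-5 + 2 \left(-3\right)^{2}}{-3}\right) = -7 + \left(\frac{71}{d} + \left(-5 + 2 \cdot 9\right) \left(- \frac{1}{3}\right)\right) = -7 + \left(\frac{71}{d} + \left(-5 + 18\right) \left(- \frac{1}{3}\right)\right) = -7 + \left(\frac{71}{d} + 13 \left(- \frac{1}{3}\right)\right) = -7 - \left(\frac{13}{3} - \frac{71}{d}\right) = - \frac{34}{3} + \frac{71}{d}$)
$\left(-1259 + K{\left(-131,-103 \right)}\right) - 8702 = \left(-1259 - \left(\frac{34}{3} - \frac{71}{-103}\right)\right) - 8702 = \left(-1259 + \left(- \frac{34}{3} + 71 \left(- \frac{1}{103}\right)\right)\right) - 8702 = \left(-1259 - \frac{3715}{309}\right) - 8702 = - \frac{392746}{309} - 8702 = - \frac{3081664}{309}$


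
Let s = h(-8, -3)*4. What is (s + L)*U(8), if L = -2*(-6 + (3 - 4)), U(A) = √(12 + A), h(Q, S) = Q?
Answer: -36*√5 ≈ -80.498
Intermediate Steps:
L = 14 (L = -2*(-6 - 1) = -2*(-7) = 14)
s = -32 (s = -8*4 = -32)
(s + L)*U(8) = (-32 + 14)*√(12 + 8) = -36*√5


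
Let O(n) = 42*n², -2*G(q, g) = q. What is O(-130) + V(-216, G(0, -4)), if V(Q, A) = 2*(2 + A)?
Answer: 709804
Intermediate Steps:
G(q, g) = -q/2
V(Q, A) = 4 + 2*A
O(-130) + V(-216, G(0, -4)) = 42*(-130)² + (4 + 2*(-½*0)) = 42*16900 + (4 + 2*0) = 709800 + (4 + 0) = 709800 + 4 = 709804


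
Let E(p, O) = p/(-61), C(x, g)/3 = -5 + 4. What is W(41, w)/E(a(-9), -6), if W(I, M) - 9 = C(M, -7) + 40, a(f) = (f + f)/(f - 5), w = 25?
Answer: -19642/9 ≈ -2182.4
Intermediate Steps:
C(x, g) = -3 (C(x, g) = 3*(-5 + 4) = 3*(-1) = -3)
a(f) = 2*f/(-5 + f) (a(f) = (2*f)/(-5 + f) = 2*f/(-5 + f))
E(p, O) = -p/61 (E(p, O) = p*(-1/61) = -p/61)
W(I, M) = 46 (W(I, M) = 9 + (-3 + 40) = 9 + 37 = 46)
W(41, w)/E(a(-9), -6) = 46/((-2*(-9)/(61*(-5 - 9)))) = 46/((-2*(-9)/(61*(-14)))) = 46/((-2*(-9)*(-1)/(61*14))) = 46/((-1/61*9/7)) = 46/(-9/427) = 46*(-427/9) = -19642/9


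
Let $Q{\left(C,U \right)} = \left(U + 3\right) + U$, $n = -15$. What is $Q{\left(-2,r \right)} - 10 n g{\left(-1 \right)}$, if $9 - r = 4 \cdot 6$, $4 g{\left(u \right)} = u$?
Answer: $\frac{2025}{2} \approx 1012.5$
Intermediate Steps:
$g{\left(u \right)} = \frac{u}{4}$
$r = -15$ ($r = 9 - 4 \cdot 6 = 9 - 24 = -15$)
$Q{\left(C,U \right)} = 3 + 2 U$ ($Q{\left(C,U \right)} = \left(3 + U\right) + U = 3 + 2 U$)
$Q{\left(-2,r \right)} - 10 n g{\left(-1 \right)} = \left(3 + 2 \left(-15\right)\right) \left(-10\right) \left(-15\right) \frac{1}{4} \left(-1\right) = \left(3 - 30\right) 150 \left(- \frac{1}{4}\right) = \left(-27\right) \left(- \frac{75}{2}\right) = \frac{2025}{2}$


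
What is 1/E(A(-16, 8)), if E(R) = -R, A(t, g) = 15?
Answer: -1/15 ≈ -0.066667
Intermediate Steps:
1/E(A(-16, 8)) = 1/(-1*15) = 1/(-15) = -1/15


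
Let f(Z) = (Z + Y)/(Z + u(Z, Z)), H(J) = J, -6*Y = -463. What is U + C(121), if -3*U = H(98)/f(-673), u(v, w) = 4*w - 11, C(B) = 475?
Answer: 1036429/3575 ≈ 289.91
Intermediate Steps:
u(v, w) = -11 + 4*w
Y = 463/6 (Y = -⅙*(-463) = 463/6 ≈ 77.167)
f(Z) = (463/6 + Z)/(-11 + 5*Z) (f(Z) = (Z + 463/6)/(Z + (-11 + 4*Z)) = (463/6 + Z)/(-11 + 5*Z))
U = -661696/3575 (U = -98/(3*((463 + 6*(-673))/(6*(-11 + 5*(-673))))) = -98/(3*((463 - 4038)/(6*(-11 - 3365)))) = -98/(3*((⅙)*(-3575)/(-3376))) = -98/(3*((⅙)*(-1/3376)*(-3575))) = -98/(3*3575/20256) = -98*20256/(3*3575) = -⅓*1985088/3575 = -661696/3575 ≈ -185.09)
U + C(121) = -661696/3575 + 475 = 1036429/3575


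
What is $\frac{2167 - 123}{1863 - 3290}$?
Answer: $- \frac{2044}{1427} \approx -1.4324$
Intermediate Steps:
$\frac{2167 - 123}{1863 - 3290} = \frac{2044}{-1427} = 2044 \left(- \frac{1}{1427}\right) = - \frac{2044}{1427}$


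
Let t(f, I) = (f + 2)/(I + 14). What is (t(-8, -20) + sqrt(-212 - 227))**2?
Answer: (1 + I*sqrt(439))**2 ≈ -438.0 + 41.905*I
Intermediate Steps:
t(f, I) = (2 + f)/(14 + I)
(t(-8, -20) + sqrt(-212 - 227))**2 = ((2 - 8)/(14 - 20) + sqrt(-212 - 227))**2 = (-6/(-6) + sqrt(-439))**2 = (-1/6*(-6) + I*sqrt(439))**2 = (1 + I*sqrt(439))**2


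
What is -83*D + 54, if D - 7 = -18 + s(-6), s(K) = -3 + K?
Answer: 1714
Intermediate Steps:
D = -20 (D = 7 + (-18 + (-3 - 6)) = 7 + (-18 - 9) = 7 - 27 = -20)
-83*D + 54 = -83*(-20) + 54 = 1660 + 54 = 1714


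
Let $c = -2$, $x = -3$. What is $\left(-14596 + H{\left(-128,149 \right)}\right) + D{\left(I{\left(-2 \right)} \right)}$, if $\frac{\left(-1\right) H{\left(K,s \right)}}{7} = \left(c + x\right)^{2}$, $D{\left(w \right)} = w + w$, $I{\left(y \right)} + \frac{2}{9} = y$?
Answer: $- \frac{132979}{9} \approx -14775.0$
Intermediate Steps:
$I{\left(y \right)} = - \frac{2}{9} + y$
$D{\left(w \right)} = 2 w$
$H{\left(K,s \right)} = -175$ ($H{\left(K,s \right)} = - 7 \left(-2 - 3\right)^{2} = - 7 \left(-5\right)^{2} = \left(-7\right) 25 = -175$)
$\left(-14596 + H{\left(-128,149 \right)}\right) + D{\left(I{\left(-2 \right)} \right)} = \left(-14596 - 175\right) + 2 \left(- \frac{2}{9} - 2\right) = -14771 + 2 \left(- \frac{20}{9}\right) = -14771 - \frac{40}{9} = - \frac{132979}{9}$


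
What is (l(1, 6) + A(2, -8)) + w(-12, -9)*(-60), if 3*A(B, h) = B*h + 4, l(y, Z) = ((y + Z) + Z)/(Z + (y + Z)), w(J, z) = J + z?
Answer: 1257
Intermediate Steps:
l(y, Z) = 1 (l(y, Z) = ((Z + y) + Z)/(Z + (Z + y)) = (y + 2*Z)/(y + 2*Z) = 1)
A(B, h) = 4/3 + B*h/3 (A(B, h) = (B*h + 4)/3 = (4 + B*h)/3 = 4/3 + B*h/3)
(l(1, 6) + A(2, -8)) + w(-12, -9)*(-60) = (1 + (4/3 + (1/3)*2*(-8))) + (-12 - 9)*(-60) = (1 + (4/3 - 16/3)) - 21*(-60) = (1 - 4) + 1260 = -3 + 1260 = 1257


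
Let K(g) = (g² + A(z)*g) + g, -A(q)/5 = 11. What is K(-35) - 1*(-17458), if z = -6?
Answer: 20573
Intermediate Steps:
A(q) = -55 (A(q) = -5*11 = -55)
K(g) = g² - 54*g (K(g) = (g² - 55*g) + g = g² - 54*g)
K(-35) - 1*(-17458) = -35*(-54 - 35) - 1*(-17458) = -35*(-89) + 17458 = 3115 + 17458 = 20573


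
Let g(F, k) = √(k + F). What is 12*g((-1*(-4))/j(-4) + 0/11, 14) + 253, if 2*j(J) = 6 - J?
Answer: 253 + 12*√370/5 ≈ 299.17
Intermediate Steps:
j(J) = 3 - J/2 (j(J) = (6 - J)/2 = 3 - J/2)
g(F, k) = √(F + k)
12*g((-1*(-4))/j(-4) + 0/11, 14) + 253 = 12*√(((-1*(-4))/(3 - ½*(-4)) + 0/11) + 14) + 253 = 12*√((4/(3 + 2) + 0*(1/11)) + 14) + 253 = 12*√((4/5 + 0) + 14) + 253 = 12*√((4*(⅕) + 0) + 14) + 253 = 12*√((⅘ + 0) + 14) + 253 = 12*√(⅘ + 14) + 253 = 12*√(74/5) + 253 = 12*(√370/5) + 253 = 12*√370/5 + 253 = 253 + 12*√370/5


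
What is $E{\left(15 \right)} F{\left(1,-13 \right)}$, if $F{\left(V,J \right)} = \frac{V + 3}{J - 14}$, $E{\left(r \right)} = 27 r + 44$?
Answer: $- \frac{1796}{27} \approx -66.519$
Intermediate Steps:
$E{\left(r \right)} = 44 + 27 r$
$F{\left(V,J \right)} = \frac{3 + V}{-14 + J}$
$E{\left(15 \right)} F{\left(1,-13 \right)} = \left(44 + 27 \cdot 15\right) \frac{3 + 1}{-14 - 13} = \left(44 + 405\right) \frac{1}{-27} \cdot 4 = 449 \left(\left(- \frac{1}{27}\right) 4\right) = 449 \left(- \frac{4}{27}\right) = - \frac{1796}{27}$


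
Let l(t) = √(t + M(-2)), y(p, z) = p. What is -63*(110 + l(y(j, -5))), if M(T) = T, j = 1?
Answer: -6930 - 63*I ≈ -6930.0 - 63.0*I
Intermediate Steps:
l(t) = √(-2 + t) (l(t) = √(t - 2) = √(-2 + t))
-63*(110 + l(y(j, -5))) = -63*(110 + √(-2 + 1)) = -63*(110 + √(-1)) = -63*(110 + I) = -6930 - 63*I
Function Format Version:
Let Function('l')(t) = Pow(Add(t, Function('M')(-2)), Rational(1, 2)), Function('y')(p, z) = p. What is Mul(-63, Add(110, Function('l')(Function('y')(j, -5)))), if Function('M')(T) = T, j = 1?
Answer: Add(-6930, Mul(-63, I)) ≈ Add(-6930.0, Mul(-63.000, I))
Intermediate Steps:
Function('l')(t) = Pow(Add(-2, t), Rational(1, 2)) (Function('l')(t) = Pow(Add(t, -2), Rational(1, 2)) = Pow(Add(-2, t), Rational(1, 2)))
Mul(-63, Add(110, Function('l')(Function('y')(j, -5)))) = Mul(-63, Add(110, Pow(Add(-2, 1), Rational(1, 2)))) = Mul(-63, Add(110, Pow(-1, Rational(1, 2)))) = Mul(-63, Add(110, I)) = Add(-6930, Mul(-63, I))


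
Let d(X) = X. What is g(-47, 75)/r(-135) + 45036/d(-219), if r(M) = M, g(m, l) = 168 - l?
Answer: -677803/3285 ≈ -206.33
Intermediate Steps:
g(-47, 75)/r(-135) + 45036/d(-219) = (168 - 1*75)/(-135) + 45036/(-219) = (168 - 75)*(-1/135) + 45036*(-1/219) = 93*(-1/135) - 15012/73 = -31/45 - 15012/73 = -677803/3285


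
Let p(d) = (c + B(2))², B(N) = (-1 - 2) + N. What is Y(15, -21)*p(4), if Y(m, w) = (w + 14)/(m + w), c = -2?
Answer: 21/2 ≈ 10.500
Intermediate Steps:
B(N) = -3 + N
Y(m, w) = (14 + w)/(m + w)
p(d) = 9 (p(d) = (-2 + (-3 + 2))² = (-2 - 1)² = (-3)² = 9)
Y(15, -21)*p(4) = ((14 - 21)/(15 - 21))*9 = (-7/(-6))*9 = -⅙*(-7)*9 = (7/6)*9 = 21/2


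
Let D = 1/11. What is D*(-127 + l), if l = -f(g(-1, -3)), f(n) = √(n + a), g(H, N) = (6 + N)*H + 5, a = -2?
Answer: -127/11 ≈ -11.545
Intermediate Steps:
D = 1/11 ≈ 0.090909
g(H, N) = 5 + H*(6 + N) (g(H, N) = H*(6 + N) + 5 = 5 + H*(6 + N))
f(n) = √(-2 + n) (f(n) = √(n - 2) = √(-2 + n))
l = 0 (l = -√(-2 + (5 + 6*(-1) - 1*(-3))) = -√(-2 + (5 - 6 + 3)) = -√(-2 + 2) = -√0 = -1*0 = 0)
D*(-127 + l) = (-127 + 0)/11 = (1/11)*(-127) = -127/11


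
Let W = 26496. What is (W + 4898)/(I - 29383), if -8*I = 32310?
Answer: -125576/133687 ≈ -0.93933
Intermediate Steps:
I = -16155/4 (I = -1/8*32310 = -16155/4 ≈ -4038.8)
(W + 4898)/(I - 29383) = (26496 + 4898)/(-16155/4 - 29383) = 31394/(-133687/4) = 31394*(-4/133687) = -125576/133687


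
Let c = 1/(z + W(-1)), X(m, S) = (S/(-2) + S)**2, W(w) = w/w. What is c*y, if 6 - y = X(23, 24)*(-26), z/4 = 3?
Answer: 3750/13 ≈ 288.46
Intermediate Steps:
W(w) = 1
z = 12 (z = 4*3 = 12)
X(m, S) = S**2/4 (X(m, S) = (S*(-1/2) + S)**2 = (-S/2 + S)**2 = (S/2)**2 = S**2/4)
y = 3750 (y = 6 - (1/4)*24**2*(-26) = 6 - (1/4)*576*(-26) = 6 - 144*(-26) = 6 - 1*(-3744) = 6 + 3744 = 3750)
c = 1/13 (c = 1/(12 + 1) = 1/13 ≈ 0.076923)
c*y = (1/13)*3750 = 3750/13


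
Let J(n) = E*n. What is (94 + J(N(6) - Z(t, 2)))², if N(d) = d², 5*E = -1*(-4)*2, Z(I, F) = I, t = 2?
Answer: 550564/25 ≈ 22023.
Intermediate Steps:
E = 8/5 (E = (-1*(-4)*2)/5 = (4*2)/5 = (⅕)*8 = 8/5 ≈ 1.6000)
J(n) = 8*n/5
(94 + J(N(6) - Z(t, 2)))² = (94 + 8*(6² - 1*2)/5)² = (94 + 8*(36 - 2)/5)² = (94 + (8/5)*34)² = (94 + 272/5)² = (742/5)² = 550564/25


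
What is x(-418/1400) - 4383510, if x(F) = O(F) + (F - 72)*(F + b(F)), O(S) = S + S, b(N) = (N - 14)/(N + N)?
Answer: -449090400520021/102410000 ≈ -4.3852e+6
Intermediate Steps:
b(N) = (-14 + N)/(2*N) (b(N) = (-14 + N)/((2*N)) = (-14 + N)*(1/(2*N)) = (-14 + N)/(2*N))
O(S) = 2*S
x(F) = 2*F + (-72 + F)*(F + (-14 + F)/(2*F)) (x(F) = 2*F + (F - 72)*(F + (-14 + F)/(2*F)) = 2*F + (-72 + F)*(F + (-14 + F)/(2*F)))
x(-418/1400) - 4383510 = (-43 + (-418/1400)**2 + 504/((-418/1400)) - (-29051)/1400) - 4383510 = (-43 + (-418*1/1400)**2 + 504/((-418*1/1400)) - (-29051)/1400) - 4383510 = (-43 + (-209/700)**2 + 504/(-209/700) - 139/2*(-209/700)) - 4383510 = (-43 + 43681/490000 + 504*(-700/209) + 29051/1400) - 4383510 = (-43 + 43681/490000 - 352800/209 + 29051/1400) - 4383510 = -175141420021/102410000 - 4383510 = -449090400520021/102410000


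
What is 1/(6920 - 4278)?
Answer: 1/2642 ≈ 0.00037850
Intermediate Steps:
1/(6920 - 4278) = 1/2642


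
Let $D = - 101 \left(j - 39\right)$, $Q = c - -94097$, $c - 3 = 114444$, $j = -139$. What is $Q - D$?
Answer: $190566$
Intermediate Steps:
$c = 114447$ ($c = 3 + 114444 = 114447$)
$Q = 208544$ ($Q = 114447 - -94097 = 114447 + 94097 = 208544$)
$D = 17978$ ($D = - 101 \left(-139 - 39\right) = \left(-101\right) \left(-178\right) = 17978$)
$Q - D = 208544 - 17978 = 190566$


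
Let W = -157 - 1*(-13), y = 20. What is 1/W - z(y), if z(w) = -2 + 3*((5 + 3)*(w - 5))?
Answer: -51553/144 ≈ -358.01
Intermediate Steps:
W = -144 (W = -157 + 13 = -144)
z(w) = -122 + 24*w (z(w) = -2 + 3*(8*(-5 + w)) = -2 + 3*(-40 + 8*w) = -2 + (-120 + 24*w) = -122 + 24*w)
1/W - z(y) = 1/(-144) - (-122 + 24*20) = -1/144 - (-122 + 480) = -1/144 - 1*358 = -1/144 - 358 = -51553/144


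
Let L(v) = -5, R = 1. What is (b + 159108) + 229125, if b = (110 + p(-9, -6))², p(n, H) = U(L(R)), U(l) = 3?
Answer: 401002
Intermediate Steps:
p(n, H) = 3
b = 12769 (b = (110 + 3)² = 113² = 12769)
(b + 159108) + 229125 = (12769 + 159108) + 229125 = 171877 + 229125 = 401002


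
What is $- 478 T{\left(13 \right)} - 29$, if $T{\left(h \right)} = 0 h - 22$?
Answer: $10487$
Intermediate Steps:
$T{\left(h \right)} = -22$ ($T{\left(h \right)} = 0 - 22 = -22$)
$- 478 T{\left(13 \right)} - 29 = \left(-478\right) \left(-22\right) - 29 = 10516 - 29 = 10487$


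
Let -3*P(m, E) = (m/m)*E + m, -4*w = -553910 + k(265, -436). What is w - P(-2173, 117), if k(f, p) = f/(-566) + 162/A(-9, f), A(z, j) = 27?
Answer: 935875003/6792 ≈ 1.3779e+5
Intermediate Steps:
k(f, p) = 6 - f/566 (k(f, p) = f/(-566) + 162/27 = f*(-1/566) + 162*(1/27) = -f/566 + 6 = 6 - f/566)
w = 313509929/2264 (w = -(-553910 + (6 - 1/566*265))/4 = -(-553910 + (6 - 265/566))/4 = -(-553910 + 3131/566)/4 = -1/4*(-313509929/566) = 313509929/2264 ≈ 1.3848e+5)
P(m, E) = -E/3 - m/3 (P(m, E) = -((m/m)*E + m)/3 = -(1*E + m)/3 = -(E + m)/3 = -E/3 - m/3)
w - P(-2173, 117) = 313509929/2264 - (-1/3*117 - 1/3*(-2173)) = 313509929/2264 - (-39 + 2173/3) = 313509929/2264 - 1*2056/3 = 313509929/2264 - 2056/3 = 935875003/6792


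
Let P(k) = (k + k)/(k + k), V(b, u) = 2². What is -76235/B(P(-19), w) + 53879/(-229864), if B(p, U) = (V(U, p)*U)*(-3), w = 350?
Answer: 108108689/6033930 ≈ 17.917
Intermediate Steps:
V(b, u) = 4
P(k) = 1 (P(k) = (2*k)/((2*k)) = (2*k)*(1/(2*k)) = 1)
B(p, U) = -12*U (B(p, U) = (4*U)*(-3) = -12*U)
-76235/B(P(-19), w) + 53879/(-229864) = -76235/((-12*350)) + 53879/(-229864) = -76235/(-4200) + 53879*(-1/229864) = -76235*(-1/4200) - 53879/229864 = 15247/840 - 53879/229864 = 108108689/6033930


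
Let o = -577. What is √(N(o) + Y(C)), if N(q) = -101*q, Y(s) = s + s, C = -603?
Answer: √57071 ≈ 238.90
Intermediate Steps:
Y(s) = 2*s
√(N(o) + Y(C)) = √(-101*(-577) + 2*(-603)) = √(58277 - 1206) = √57071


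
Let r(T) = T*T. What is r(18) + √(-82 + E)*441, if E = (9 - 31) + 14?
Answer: 324 + 1323*I*√10 ≈ 324.0 + 4183.7*I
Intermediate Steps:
r(T) = T²
E = -8 (E = -22 + 14 = -8)
r(18) + √(-82 + E)*441 = 18² + √(-82 - 8)*441 = 324 + √(-90)*441 = 324 + (3*I*√10)*441 = 324 + 1323*I*√10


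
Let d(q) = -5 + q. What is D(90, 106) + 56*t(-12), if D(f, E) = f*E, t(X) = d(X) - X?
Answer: 9260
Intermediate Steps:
t(X) = -5 (t(X) = (-5 + X) - X = -5)
D(f, E) = E*f
D(90, 106) + 56*t(-12) = 106*90 + 56*(-5) = 9540 - 280 = 9260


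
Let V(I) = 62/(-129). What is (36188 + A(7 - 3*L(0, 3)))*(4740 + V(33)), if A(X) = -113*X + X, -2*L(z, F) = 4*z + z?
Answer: 21645934792/129 ≈ 1.6780e+8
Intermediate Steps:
V(I) = -62/129 (V(I) = 62*(-1/129) = -62/129)
L(z, F) = -5*z/2 (L(z, F) = -(4*z + z)/2 = -5*z/2)
A(X) = -112*X
(36188 + A(7 - 3*L(0, 3)))*(4740 + V(33)) = (36188 - 112*(7 - (-15)*0/2))*(4740 - 62/129) = (36188 - 112*(7 - 3*0))*(611398/129) = (36188 - 112*(7 + 0))*(611398/129) = (36188 - 112*7)*(611398/129) = (36188 - 784)*(611398/129) = 35404*(611398/129) = 21645934792/129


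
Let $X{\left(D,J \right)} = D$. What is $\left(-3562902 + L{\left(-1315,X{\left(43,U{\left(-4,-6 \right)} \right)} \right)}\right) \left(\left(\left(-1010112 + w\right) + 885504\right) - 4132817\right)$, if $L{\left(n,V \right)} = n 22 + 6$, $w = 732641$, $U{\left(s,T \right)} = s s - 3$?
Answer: $12660410815584$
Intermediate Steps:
$U{\left(s,T \right)} = -3 + s^{2}$ ($U{\left(s,T \right)} = s^{2} - 3 = -3 + s^{2}$)
$L{\left(n,V \right)} = 6 + 22 n$ ($L{\left(n,V \right)} = 22 n + 6 = 6 + 22 n$)
$\left(-3562902 + L{\left(-1315,X{\left(43,U{\left(-4,-6 \right)} \right)} \right)}\right) \left(\left(\left(-1010112 + w\right) + 885504\right) - 4132817\right) = \left(-3562902 + \left(6 + 22 \left(-1315\right)\right)\right) \left(\left(\left(-1010112 + 732641\right) + 885504\right) - 4132817\right) = \left(-3562902 + \left(6 - 28930\right)\right) \left(\left(-277471 + 885504\right) - 4132817\right) = \left(-3562902 - 28924\right) \left(608033 - 4132817\right) = \left(-3591826\right) \left(-3524784\right) = 12660410815584$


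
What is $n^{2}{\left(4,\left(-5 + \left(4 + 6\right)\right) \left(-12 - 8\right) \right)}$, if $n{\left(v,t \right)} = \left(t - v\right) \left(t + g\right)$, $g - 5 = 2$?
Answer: $93547584$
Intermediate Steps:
$g = 7$ ($g = 5 + 2 = 7$)
$n{\left(v,t \right)} = \left(7 + t\right) \left(t - v\right)$ ($n{\left(v,t \right)} = \left(t - v\right) \left(t + 7\right) = \left(t - v\right) \left(7 + t\right) = \left(7 + t\right) \left(t - v\right)$)
$n^{2}{\left(4,\left(-5 + \left(4 + 6\right)\right) \left(-12 - 8\right) \right)} = \left(\left(\left(-5 + \left(4 + 6\right)\right) \left(-12 - 8\right)\right)^{2} - 28 + 7 \left(-5 + \left(4 + 6\right)\right) \left(-12 - 8\right) - \left(-5 + \left(4 + 6\right)\right) \left(-12 - 8\right) 4\right)^{2} = \left(\left(\left(-5 + 10\right) \left(-20\right)\right)^{2} - 28 + 7 \left(-5 + 10\right) \left(-20\right) - \left(-5 + 10\right) \left(-20\right) 4\right)^{2} = \left(\left(5 \left(-20\right)\right)^{2} - 28 + 7 \cdot 5 \left(-20\right) - 5 \left(-20\right) 4\right)^{2} = \left(\left(-100\right)^{2} - 28 + 7 \left(-100\right) - \left(-100\right) 4\right)^{2} = \left(10000 - 28 - 700 + 400\right)^{2} = 9672^{2} = 93547584$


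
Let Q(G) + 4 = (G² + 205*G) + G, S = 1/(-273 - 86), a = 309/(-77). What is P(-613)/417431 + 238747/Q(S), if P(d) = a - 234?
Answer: -141287652201083284/2706725709457 ≈ -52199.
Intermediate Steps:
a = -309/77 (a = 309*(-1/77) = -309/77 ≈ -4.0130)
S = -1/359 (S = 1/(-359) = -1/359 ≈ -0.0027855)
Q(G) = -4 + G² + 206*G (Q(G) = -4 + ((G² + 205*G) + G) = -4 + (G² + 206*G) = -4 + G² + 206*G)
P(d) = -18327/77 (P(d) = -309/77 - 234 = -18327/77)
P(-613)/417431 + 238747/Q(S) = -18327/77/417431 + 238747/(-4 + (-1/359)² + 206*(-1/359)) = -18327/77*1/417431 + 238747/(-4 + 1/128881 - 206/359) = -18327/32142187 + 238747/(-589477/128881) = -18327/32142187 + 238747*(-128881/589477) = -18327/32142187 - 30769952107/589477 = -141287652201083284/2706725709457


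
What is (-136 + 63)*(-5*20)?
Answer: 7300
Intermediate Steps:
(-136 + 63)*(-5*20) = -73*(-100) = 7300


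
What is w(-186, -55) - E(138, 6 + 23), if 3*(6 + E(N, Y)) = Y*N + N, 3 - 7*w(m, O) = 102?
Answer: -9717/7 ≈ -1388.1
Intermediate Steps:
w(m, O) = -99/7 (w(m, O) = 3/7 - ⅐*102 = 3/7 - 102/7 = -99/7)
E(N, Y) = -6 + N/3 + N*Y/3 (E(N, Y) = -6 + (Y*N + N)/3 = -6 + (N*Y + N)/3 = -6 + (N + N*Y)/3 = -6 + (N/3 + N*Y/3) = -6 + N/3 + N*Y/3)
w(-186, -55) - E(138, 6 + 23) = -99/7 - (-6 + (⅓)*138 + (⅓)*138*(6 + 23)) = -99/7 - (-6 + 46 + (⅓)*138*29) = -99/7 - (-6 + 46 + 1334) = -99/7 - 1*1374 = -99/7 - 1374 = -9717/7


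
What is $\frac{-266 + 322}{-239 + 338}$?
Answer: $\frac{56}{99} \approx 0.56566$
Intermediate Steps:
$\frac{-266 + 322}{-239 + 338} = \frac{56}{99}$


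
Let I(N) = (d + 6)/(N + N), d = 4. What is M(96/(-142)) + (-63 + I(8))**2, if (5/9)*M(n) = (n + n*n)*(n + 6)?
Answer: 445360612843/114531520 ≈ 3888.5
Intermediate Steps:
M(n) = 9*(6 + n)*(n + n**2)/5 (M(n) = 9*((n + n*n)*(n + 6))/5 = 9*((n + n**2)*(6 + n))/5 = 9*((6 + n)*(n + n**2))/5 = 9*(6 + n)*(n + n**2)/5)
I(N) = 5/N (I(N) = (4 + 6)/(N + N) = 10/((2*N)) = 10*(1/(2*N)) = 5/N)
M(96/(-142)) + (-63 + I(8))**2 = 9*(96/(-142))*(6 + (96/(-142))**2 + 7*(96/(-142)))/5 + (-63 + 5/8)**2 = 9*(96*(-1/142))*(6 + (96*(-1/142))**2 + 7*(96*(-1/142)))/5 + (-63 + 5*(1/8))**2 = (9/5)*(-48/71)*(6 + (-48/71)**2 + 7*(-48/71)) + (-63 + 5/8)**2 = (9/5)*(-48/71)*(6 + 2304/5041 - 336/71) + (-499/8)**2 = (9/5)*(-48/71)*(8694/5041) + 249001/64 = -3755808/1789555 + 249001/64 = 445360612843/114531520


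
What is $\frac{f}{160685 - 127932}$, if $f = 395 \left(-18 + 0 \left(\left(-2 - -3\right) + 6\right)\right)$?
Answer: $- \frac{7110}{32753} \approx -0.21708$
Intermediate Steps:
$f = -7110$ ($f = 395 \left(-18 + 0 \left(\left(-2 + 3\right) + 6\right)\right) = 395 \left(-18 + 0 \left(1 + 6\right)\right) = 395 \left(-18 + 0 \cdot 7\right) = 395 \left(-18 + 0\right) = 395 \left(-18\right) = -7110$)
$\frac{f}{160685 - 127932} = - \frac{7110}{160685 - 127932} = - \frac{7110}{32753}$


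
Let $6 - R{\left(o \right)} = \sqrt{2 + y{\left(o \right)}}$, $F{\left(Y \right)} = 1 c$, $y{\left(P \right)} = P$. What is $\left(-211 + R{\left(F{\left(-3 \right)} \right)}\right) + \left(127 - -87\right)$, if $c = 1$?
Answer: $9 - \sqrt{3} \approx 7.268$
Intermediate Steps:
$F{\left(Y \right)} = 1$ ($F{\left(Y \right)} = 1 \cdot 1 = 1$)
$R{\left(o \right)} = 6 - \sqrt{2 + o}$
$\left(-211 + R{\left(F{\left(-3 \right)} \right)}\right) + \left(127 - -87\right) = \left(-211 + \left(6 - \sqrt{2 + 1}\right)\right) + \left(127 - -87\right) = \left(-211 + \left(6 - \sqrt{3}\right)\right) + \left(127 + 87\right) = \left(-205 - \sqrt{3}\right) + 214 = 9 - \sqrt{3}$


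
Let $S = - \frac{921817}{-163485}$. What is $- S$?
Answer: $- \frac{921817}{163485} \approx -5.6385$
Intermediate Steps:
$S = \frac{921817}{163485}$ ($S = \left(-921817\right) \left(- \frac{1}{163485}\right) = \frac{921817}{163485} \approx 5.6385$)
$- S = \left(-1\right) \frac{921817}{163485} = - \frac{921817}{163485}$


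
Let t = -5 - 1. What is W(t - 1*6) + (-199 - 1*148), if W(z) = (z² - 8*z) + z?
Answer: -119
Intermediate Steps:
t = -6
W(z) = z² - 7*z
W(t - 1*6) + (-199 - 1*148) = (-6 - 1*6)*(-7 + (-6 - 1*6)) + (-199 - 1*148) = (-6 - 6)*(-7 + (-6 - 6)) + (-199 - 148) = -12*(-7 - 12) - 347 = -12*(-19) - 347 = 228 - 347 = -119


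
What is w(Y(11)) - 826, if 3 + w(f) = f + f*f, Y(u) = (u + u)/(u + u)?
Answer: -827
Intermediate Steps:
Y(u) = 1 (Y(u) = (2*u)/((2*u)) = (2*u)*(1/(2*u)) = 1)
w(f) = -3 + f + f² (w(f) = -3 + (f + f*f) = -3 + (f + f²) = -3 + f + f²)
w(Y(11)) - 826 = (-3 + 1 + 1²) - 826 = (-3 + 1 + 1) - 826 = -1 - 826 = -827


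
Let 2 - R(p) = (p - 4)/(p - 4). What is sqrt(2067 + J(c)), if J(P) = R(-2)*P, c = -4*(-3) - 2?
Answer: sqrt(2077) ≈ 45.574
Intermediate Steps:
R(p) = 1 (R(p) = 2 - (p - 4)/(p - 4) = 2 - (-4 + p)/(-4 + p) = 2 - 1*1 = 2 - 1 = 1)
c = 10 (c = 12 - 2 = 10)
J(P) = P (J(P) = 1*P = P)
sqrt(2067 + J(c)) = sqrt(2067 + 10) = sqrt(2077)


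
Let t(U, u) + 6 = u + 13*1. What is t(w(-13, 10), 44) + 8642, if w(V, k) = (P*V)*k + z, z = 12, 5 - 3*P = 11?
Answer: 8693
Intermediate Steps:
P = -2 (P = 5/3 - ⅓*11 = 5/3 - 11/3 = -2)
w(V, k) = 12 - 2*V*k (w(V, k) = (-2*V)*k + 12 = -2*V*k + 12 = 12 - 2*V*k)
t(U, u) = 7 + u (t(U, u) = -6 + (u + 13*1) = -6 + (u + 13) = -6 + (13 + u) = 7 + u)
t(w(-13, 10), 44) + 8642 = (7 + 44) + 8642 = 51 + 8642 = 8693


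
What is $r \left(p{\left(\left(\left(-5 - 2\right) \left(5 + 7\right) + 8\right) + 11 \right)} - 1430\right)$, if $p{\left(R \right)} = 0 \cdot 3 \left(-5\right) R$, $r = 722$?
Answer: $-1032460$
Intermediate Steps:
$p{\left(R \right)} = 0$ ($p{\left(R \right)} = 0 \left(-5\right) R = 0 R = 0$)
$r \left(p{\left(\left(\left(-5 - 2\right) \left(5 + 7\right) + 8\right) + 11 \right)} - 1430\right) = 722 \left(0 - 1430\right) = 722 \left(-1430\right) = -1032460$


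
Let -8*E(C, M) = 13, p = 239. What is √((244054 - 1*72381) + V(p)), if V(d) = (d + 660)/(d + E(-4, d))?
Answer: √68789000209/633 ≈ 414.34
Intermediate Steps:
E(C, M) = -13/8 (E(C, M) = -⅛*13 = -13/8)
V(d) = (660 + d)/(-13/8 + d) (V(d) = (d + 660)/(d - 13/8) = (660 + d)/(-13/8 + d))
√((244054 - 1*72381) + V(p)) = √((244054 - 1*72381) + 8*(660 + 239)/(-13 + 8*239)) = √((244054 - 72381) + 8*899/(-13 + 1912)) = √(171673 + 8*899/1899) = √(171673 + 8*(1/1899)*899) = √(171673 + 7192/1899) = √(326014219/1899) = √68789000209/633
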